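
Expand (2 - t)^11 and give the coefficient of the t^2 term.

28160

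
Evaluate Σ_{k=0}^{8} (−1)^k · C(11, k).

45

The partial alternating sum Σ_{k=0}^{8} (−1)^k C(11,k) = (−1)^8 C(10,8) = 45.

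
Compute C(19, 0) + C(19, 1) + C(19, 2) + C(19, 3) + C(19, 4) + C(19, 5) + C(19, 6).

43796

1 + 19 + 171 + 969 + 3876 + 11628 + 27132 = 43796.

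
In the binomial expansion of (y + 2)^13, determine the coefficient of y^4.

366080

The general term is C(13,j)·(y)^j·(2)^(13-j); the y^4 term has j = 4.
C(13,4) = 715.
Coefficient = C(13,4) · 2^9 = 715 · 512 = 366080.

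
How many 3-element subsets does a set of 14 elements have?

C(14,3) = (14·13·12) / 3! = 2184 / 6 = 364.

364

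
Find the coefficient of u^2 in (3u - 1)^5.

-90

The general term is C(5,j)·(3u)^j·(-1)^(5-j); the u^2 term has j = 2.
C(5,2) = 10.
Coefficient = C(5,2) · 3^2 · (-1)^3 = 10 · 9 · (-1) = -90.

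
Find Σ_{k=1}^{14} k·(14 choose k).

Since k·C(14,k) = 14·C(13,k−1), the sum is 14·2^13 = 14·8192 = 114688.

114688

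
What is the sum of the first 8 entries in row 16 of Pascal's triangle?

1 + 16 + 120 + 560 + 1820 + 4368 + 8008 + 11440 = 26333.

26333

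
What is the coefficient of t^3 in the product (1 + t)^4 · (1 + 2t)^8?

Coefficient of t^3 = Σ_{j} C(4,j)·1^j·C(8,3-j)·2^(3-j) for j from 0 to 3.
= 448 + 448 + 96 + 4 = 996.

996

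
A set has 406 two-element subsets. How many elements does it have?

29

n(n−1)/2 = 406 ⇒ n(n−1) = 812. Since 29·28 = 812, n = 29.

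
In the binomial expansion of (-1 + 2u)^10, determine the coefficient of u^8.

11520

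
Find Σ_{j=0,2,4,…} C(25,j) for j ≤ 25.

Even-j terms of row 25 sum to 2^24 = 16777216.

16777216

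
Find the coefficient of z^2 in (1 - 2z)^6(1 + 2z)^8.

-20

Coefficient of z^2 = Σ_{j} C(6,j)·(-2)^j·C(8,2-j)·2^(2-j) for j from 0 to 2.
= 112 + (-192) + 60 = -20.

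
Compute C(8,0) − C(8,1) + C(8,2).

The partial alternating sum Σ_{k=0}^{2} (−1)^k C(8,k) = (−1)^2 C(7,2) = 21.

21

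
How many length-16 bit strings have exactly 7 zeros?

11440

Choose the 7 positions: C(16,7) = 11440.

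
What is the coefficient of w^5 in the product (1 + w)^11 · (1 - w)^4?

-77

Coefficient of w^5 = Σ_{j} C(11,j)·1^j·C(4,5-j)·(-1)^(5-j) for j from 1 to 5.
= 11 + (-220) + 990 + (-1320) + 462 = -77.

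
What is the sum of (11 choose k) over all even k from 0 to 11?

1024

Even-k terms of row 11 sum to 2^10 = 1024.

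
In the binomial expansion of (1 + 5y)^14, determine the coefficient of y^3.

45500

The general term is C(14,j)·(1)^j·(5y)^(14-j); the y^3 term has j = 11.
C(14,11) = 364.
Coefficient = C(14,11) · 5^3 = 364 · 125 = 45500.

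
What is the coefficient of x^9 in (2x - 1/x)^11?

-11264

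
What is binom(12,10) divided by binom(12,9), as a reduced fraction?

3/10

C(n,k+1)/C(n,k) = (n−k)/(k+1) = (12−9)/(9+1) = 3/10.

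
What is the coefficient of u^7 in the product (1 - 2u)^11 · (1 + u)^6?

Coefficient of u^7 = Σ_{j} C(11,j)·(-2)^j·C(6,7-j)·1^(7-j) for j from 1 to 7.
= (-22) + 1320 + (-19800) + 105600 + (-221760) + 177408 + (-42240) = 506.

506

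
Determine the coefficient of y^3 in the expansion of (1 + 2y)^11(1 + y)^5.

2650

Coefficient of y^3 = Σ_{j} C(11,j)·2^j·C(5,3-j)·1^(3-j) for j from 0 to 3.
= 10 + 220 + 1100 + 1320 = 2650.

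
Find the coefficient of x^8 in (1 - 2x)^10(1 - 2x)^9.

Coefficient of x^8 = Σ_{j} C(10,j)·(-2)^j·C(9,8-j)·(-2)^(8-j) for j from 0 to 8.
= 2304 + 92160 + 967680 + 3870720 + 6773760 + 5419008 + 1935360 + 276480 + 11520 = 19348992.

19348992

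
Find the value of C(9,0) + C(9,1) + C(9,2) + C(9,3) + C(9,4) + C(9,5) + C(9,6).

466

1 + 9 + 36 + 84 + 126 + 126 + 84 = 466.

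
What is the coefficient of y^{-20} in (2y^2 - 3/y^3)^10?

1180980

General term: C(10,j)·(2y^2)^j·(-3/y^3)^(10-j), with y-exponent 2j − 3(10−j) = 5j − 30.
Set 5j − 30 = -20: j = 2.
C(10,2) = 45; 2^2 = 4; (-3)^8 = 6561.
Coefficient = 45 · 4 · 6561 = 1180980.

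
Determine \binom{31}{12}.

141120525

C(31,12) = (31·30·29·28·27·26·25·24·23·22·21·20) / 12! = 67596957267840000 / 479001600 = 141120525.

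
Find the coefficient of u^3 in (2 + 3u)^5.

The general term is C(5,j)·(2)^j·(3u)^(5-j); the u^3 term has j = 2.
C(5,2) = 10.
Coefficient = C(5,2) · 2^2 · 3^3 = 10 · 4 · 27 = 1080.

1080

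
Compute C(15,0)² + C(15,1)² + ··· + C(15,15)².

By Vandermonde's identity, Σ C(15,j)² = C(30,15) = 155117520.

155117520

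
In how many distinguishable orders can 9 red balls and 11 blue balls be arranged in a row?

Choose positions for the red balls: C(20,9) = 167960.

167960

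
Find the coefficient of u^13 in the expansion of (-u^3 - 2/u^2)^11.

-5280

General term: C(11,j)·(-u^3)^j·(-2/u^2)^(11-j), with u-exponent 3j − 2(11−j) = 5j − 22.
Set 5j − 22 = 13: j = 7.
C(11,7) = 330; (-1)^7 = -1; (-2)^4 = 16.
Coefficient = 330 · (-1) · 16 = -5280.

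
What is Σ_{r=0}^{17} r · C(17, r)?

1114112

Differentiating (1+x)^17 and setting x=1: Σ r·C(17,r) = 17·2^16 = 1114112.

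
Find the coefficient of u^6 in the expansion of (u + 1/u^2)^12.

66

General term: C(12,j)·(u)^j·(1/u^2)^(12-j), with u-exponent 1j − 2(12−j) = 3j − 24.
Set 3j − 24 = 6: j = 10.
C(12,10) = 66; 1^10 = 1; 1^2 = 1.
Coefficient = 66 · 1 · 1 = 66.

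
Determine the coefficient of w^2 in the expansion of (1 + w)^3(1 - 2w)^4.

Coefficient of w^2 = Σ_{j} C(3,j)·1^j·C(4,2-j)·(-2)^(2-j) for j from 0 to 2.
= 24 + (-24) + 3 = 3.

3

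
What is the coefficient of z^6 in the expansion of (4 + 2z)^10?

3440640

The general term is C(10,j)·(4)^j·(2z)^(10-j); the z^6 term has j = 4.
C(10,4) = 210.
Coefficient = C(10,4) · 4^4 · 2^6 = 210 · 256 · 64 = 3440640.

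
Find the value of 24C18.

134596

C(24,18) = C(24,6) by symmetry.
C(24,6) = (24·23·22·21·20·19) / 6! = 96909120 / 720 = 134596.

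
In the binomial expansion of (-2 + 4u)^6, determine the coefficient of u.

The general term is C(6,j)·(-2)^j·(4u)^(6-j); the u^1 term has j = 5.
C(6,5) = 6.
Coefficient = C(6,5) · (-2)^5 · 4^1 = 6 · (-32) · 4 = -768.

-768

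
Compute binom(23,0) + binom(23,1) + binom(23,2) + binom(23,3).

2048

1 + 23 + 253 + 1771 = 2048.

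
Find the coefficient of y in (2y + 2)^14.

229376

The general term is C(14,j)·(2y)^j·(2)^(14-j); the y^1 term has j = 1.
C(14,1) = 14.
Coefficient = C(14,1) · 2^1 · 2^13 = 14 · 2 · 8192 = 229376.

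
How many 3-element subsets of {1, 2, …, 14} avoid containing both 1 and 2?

352

All 3-subsets: C(14,3) = 364. Those containing both fixed elements: C(12,1) = 12.
364 − 12 = 352.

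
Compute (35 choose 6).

1623160

C(35,6) = (35·34·33·32·31·30) / 6! = 1168675200 / 720 = 1623160.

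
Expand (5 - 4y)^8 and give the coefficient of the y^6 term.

2867200

The general term is C(8,j)·(5)^j·(-4y)^(8-j); the y^6 term has j = 2.
C(8,2) = 28.
Coefficient = C(8,2) · 5^2 · (-4)^6 = 28 · 25 · 4096 = 2867200.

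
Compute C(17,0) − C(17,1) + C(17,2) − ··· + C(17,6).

The partial alternating sum Σ_{k=0}^{6} (−1)^k C(17,k) = (−1)^6 C(16,6) = 8008.

8008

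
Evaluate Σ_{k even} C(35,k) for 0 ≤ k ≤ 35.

Even-k terms of row 35 sum to 2^34 = 17179869184.

17179869184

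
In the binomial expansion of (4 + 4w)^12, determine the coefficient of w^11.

The general term is C(12,j)·(4)^j·(4w)^(12-j); the w^11 term has j = 1.
C(12,1) = 12.
Coefficient = C(12,1) · 4^1 · 4^11 = 12 · 4 · 4194304 = 201326592.

201326592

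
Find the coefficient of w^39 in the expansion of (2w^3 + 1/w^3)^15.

General term: C(15,j)·(2w^3)^j·(1/w^3)^(15-j), with w-exponent 3j − 3(15−j) = 6j − 45.
Set 6j − 45 = 39: j = 14.
C(15,14) = 15; 2^14 = 16384; 1^1 = 1.
Coefficient = 15 · 16384 · 1 = 245760.

245760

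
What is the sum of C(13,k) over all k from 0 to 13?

8192

The entries of row 13 sum to 2^13 = 8192.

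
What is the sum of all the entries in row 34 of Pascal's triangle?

17179869184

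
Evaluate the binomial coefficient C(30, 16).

145422675

C(30,16) = C(30,14) by symmetry.
C(30,14) = (30·29·28·27·26·25·24·23·22·21·20·19·18·17) / 14! = 12677700308232960000 / 87178291200 = 145422675.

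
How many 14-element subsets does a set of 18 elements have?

3060

C(18,14) = C(18,4) by symmetry.
C(18,4) = (18·17·16·15) / 4! = 73440 / 24 = 3060.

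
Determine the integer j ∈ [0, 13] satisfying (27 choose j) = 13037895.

C(27,j) increases on 0 ≤ j ≤ 13. C(27,10) = 8436285 and C(27,11) = 13037895, so j = 11.

11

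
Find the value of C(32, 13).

C(32,13) = (32·31·30·29·28·27·26·25·24·23·22·21·20) / 13! = 2163102632570880000 / 6227020800 = 347373600.

347373600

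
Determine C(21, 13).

203490

C(21,13) = C(21,8) by symmetry.
C(21,8) = (21·20·19·18·17·16·15·14) / 8! = 8204716800 / 40320 = 203490.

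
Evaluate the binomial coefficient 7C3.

C(7,3) = (7·6·5) / 3! = 210 / 6 = 35.

35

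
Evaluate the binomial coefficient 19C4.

3876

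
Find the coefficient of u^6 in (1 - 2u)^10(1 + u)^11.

1758

Coefficient of u^6 = Σ_{j} C(10,j)·(-2)^j·C(11,6-j)·1^(6-j) for j from 0 to 6.
= 462 + (-9240) + 59400 + (-158400) + 184800 + (-88704) + 13440 = 1758.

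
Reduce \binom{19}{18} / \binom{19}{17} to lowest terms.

C(n,k+1)/C(n,k) = (n−k)/(k+1) = (19−17)/(17+1) = 2/18 = 1/9.

1/9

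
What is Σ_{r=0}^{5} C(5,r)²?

By Vandermonde's identity, Σ C(5,r)² = C(10,5) = 252.

252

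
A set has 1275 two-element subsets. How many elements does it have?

n(n−1)/2 = 1275 ⇒ n(n−1) = 2550. Since 51·50 = 2550, n = 51.

51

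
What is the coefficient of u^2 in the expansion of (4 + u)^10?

2949120

The general term is C(10,j)·(4)^j·(u)^(10-j); the u^2 term has j = 8.
C(10,8) = 45.
Coefficient = C(10,8) · 4^8 = 45 · 65536 = 2949120.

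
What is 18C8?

C(18,8) = (18·17·16·15·14·13·12·11) / 8! = 1764322560 / 40320 = 43758.

43758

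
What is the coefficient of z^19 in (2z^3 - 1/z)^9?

4608

General term: C(9,j)·(2z^3)^j·(-1/z)^(9-j), with z-exponent 3j − 1(9−j) = 4j − 9.
Set 4j − 9 = 19: j = 7.
C(9,7) = 36; 2^7 = 128; (-1)^2 = 1.
Coefficient = 36 · 128 · 1 = 4608.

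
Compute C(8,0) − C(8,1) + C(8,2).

21

The partial alternating sum Σ_{k=0}^{2} (−1)^k C(8,k) = (−1)^2 C(7,2) = 21.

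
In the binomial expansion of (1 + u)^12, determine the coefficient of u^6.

924

The general term is C(12,j)·(1)^j·(u)^(12-j); the u^6 term has j = 6.
C(12,6) = 924.
Coefficient = C(12,6) = 924.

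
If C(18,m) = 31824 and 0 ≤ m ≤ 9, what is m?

C(18,m) increases on 0 ≤ m ≤ 9. C(18,6) = 18564 and C(18,7) = 31824, so m = 7.

7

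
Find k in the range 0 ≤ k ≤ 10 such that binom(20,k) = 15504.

5

C(20,k) increases on 0 ≤ k ≤ 10. C(20,4) = 4845 and C(20,5) = 15504, so k = 5.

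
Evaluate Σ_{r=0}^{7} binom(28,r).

1 + 28 + 378 + 3276 + 20475 + 98280 + 376740 + 1184040 = 1683218.

1683218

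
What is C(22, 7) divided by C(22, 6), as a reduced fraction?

16/7

C(n,k+1)/C(n,k) = (n−k)/(k+1) = (22−6)/(6+1) = 16/7.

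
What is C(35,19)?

4059928950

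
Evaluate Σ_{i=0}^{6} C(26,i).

1 + 26 + 325 + 2600 + 14950 + 65780 + 230230 = 313912.

313912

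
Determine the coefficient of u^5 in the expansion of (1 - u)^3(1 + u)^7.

Coefficient of u^5 = Σ_{j} C(3,j)·(-1)^j·C(7,5-j)·1^(5-j) for j from 0 to 3.
= 21 + (-105) + 105 + (-21) = 0.

0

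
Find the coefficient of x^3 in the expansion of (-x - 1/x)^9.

-84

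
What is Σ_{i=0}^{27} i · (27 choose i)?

Differentiating (1+x)^27 and setting x=1: Σ i·C(27,i) = 27·2^26 = 1811939328.

1811939328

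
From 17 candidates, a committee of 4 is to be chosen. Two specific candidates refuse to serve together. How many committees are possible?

All 4-subsets: C(17,4) = 2380. Those containing both fixed elements: C(15,2) = 105.
2380 − 105 = 2275.

2275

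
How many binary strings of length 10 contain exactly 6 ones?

Choose the 6 positions: C(10,6) = 210.

210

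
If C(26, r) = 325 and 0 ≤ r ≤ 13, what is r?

2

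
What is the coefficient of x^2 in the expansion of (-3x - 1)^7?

-189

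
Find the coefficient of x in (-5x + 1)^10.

The general term is C(10,j)·(-5x)^j·(1)^(10-j); the x^1 term has j = 1.
C(10,1) = 10.
Coefficient = C(10,1) · (-5)^1 = 10 · (-5) = -50.

-50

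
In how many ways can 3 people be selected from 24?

2024

This is C(24,3) = 2024.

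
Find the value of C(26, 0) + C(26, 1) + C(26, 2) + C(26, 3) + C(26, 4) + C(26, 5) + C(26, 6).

313912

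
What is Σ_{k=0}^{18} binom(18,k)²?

By Vandermonde's identity, Σ C(18,k)² = C(36,18) = 9075135300.

9075135300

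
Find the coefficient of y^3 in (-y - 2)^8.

The general term is C(8,j)·(-y)^j·(-2)^(8-j); the y^3 term has j = 3.
C(8,3) = 56.
Coefficient = C(8,3) · (-1)^3 · (-2)^5 = 56 · (-1) · (-32) = 1792.

1792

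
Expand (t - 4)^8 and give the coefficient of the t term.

-131072

The general term is C(8,j)·(t)^j·(-4)^(8-j); the t^1 term has j = 1.
C(8,1) = 8.
Coefficient = C(8,1) · (-4)^7 = 8 · (-16384) = -131072.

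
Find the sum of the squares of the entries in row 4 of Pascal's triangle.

70

By Vandermonde's identity, Σ C(4,i)² = C(8,4) = 70.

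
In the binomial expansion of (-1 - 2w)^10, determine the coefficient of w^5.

8064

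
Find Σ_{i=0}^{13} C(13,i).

Setting x = 1 in (1+x)^13 gives Σ C(13,i) = 2^13 = 8192.

8192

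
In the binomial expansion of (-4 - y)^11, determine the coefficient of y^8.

-10560

The general term is C(11,j)·(-4)^j·(-y)^(11-j); the y^8 term has j = 3.
C(11,3) = 165.
Coefficient = C(11,3) · (-4)^3 = 165 · (-64) = -10560.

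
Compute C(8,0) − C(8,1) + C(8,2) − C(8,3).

-35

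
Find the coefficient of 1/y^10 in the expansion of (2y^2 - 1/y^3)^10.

General term: C(10,j)·(2y^2)^j·(-1/y^3)^(10-j), with y-exponent 2j − 3(10−j) = 5j − 30.
Set 5j − 30 = -10: j = 4.
C(10,4) = 210; 2^4 = 16; (-1)^6 = 1.
Coefficient = 210 · 16 · 1 = 3360.

3360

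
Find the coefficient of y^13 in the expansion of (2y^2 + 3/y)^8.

3072

General term: C(8,j)·(2y^2)^j·(3/y)^(8-j), with y-exponent 2j − 1(8−j) = 3j − 8.
Set 3j − 8 = 13: j = 7.
C(8,7) = 8; 2^7 = 128; 3^1 = 3.
Coefficient = 8 · 128 · 3 = 3072.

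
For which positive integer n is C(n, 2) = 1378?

53

n(n−1)/2 = 1378 ⇒ n(n−1) = 2756. Since 53·52 = 2756, n = 53.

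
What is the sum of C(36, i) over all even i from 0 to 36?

Half of (1+1)^36 + (1−1)^36 gives the even-index sum: 2^35 = 34359738368.

34359738368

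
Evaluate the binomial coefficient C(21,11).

352716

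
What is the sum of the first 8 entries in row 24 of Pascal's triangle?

536155

1 + 24 + 276 + 2024 + 10626 + 42504 + 134596 + 346104 = 536155.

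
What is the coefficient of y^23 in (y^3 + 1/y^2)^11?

General term: C(11,j)·(y^3)^j·(1/y^2)^(11-j), with y-exponent 3j − 2(11−j) = 5j − 22.
Set 5j − 22 = 23: j = 9.
C(11,9) = 55; 1^9 = 1; 1^2 = 1.
Coefficient = 55 · 1 · 1 = 55.

55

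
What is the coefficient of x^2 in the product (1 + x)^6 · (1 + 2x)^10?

Coefficient of x^2 = Σ_{j} C(6,j)·1^j·C(10,2-j)·2^(2-j) for j from 0 to 2.
= 180 + 120 + 15 = 315.

315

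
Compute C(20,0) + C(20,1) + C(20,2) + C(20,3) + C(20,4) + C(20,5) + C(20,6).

60460

1 + 20 + 190 + 1140 + 4845 + 15504 + 38760 = 60460.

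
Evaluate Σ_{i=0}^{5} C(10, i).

638

1 + 10 + 45 + 120 + 210 + 252 = 638.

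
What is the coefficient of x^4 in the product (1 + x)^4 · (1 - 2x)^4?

Coefficient of x^4 = Σ_{j} C(4,j)·1^j·C(4,4-j)·(-2)^(4-j) for j from 0 to 4.
= 16 + (-128) + 144 + (-32) + 1 = 1.

1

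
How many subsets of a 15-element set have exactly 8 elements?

6435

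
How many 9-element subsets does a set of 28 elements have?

C(28,9) = (28·27·26·25·24·23·22·21·20) / 9! = 2506375872000 / 362880 = 6906900.

6906900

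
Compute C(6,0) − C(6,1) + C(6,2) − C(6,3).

-10

The partial alternating sum Σ_{k=0}^{3} (−1)^k C(6,k) = (−1)^3 C(5,3) = -10.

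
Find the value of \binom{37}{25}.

C(37,25) = C(37,12) by symmetry.
C(37,12) = (37·36·35·34·33·32·31·30·29·28·27·26) / 12! = 887342319056793600 / 479001600 = 1852482996.

1852482996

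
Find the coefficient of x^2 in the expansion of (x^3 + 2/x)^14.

General term: C(14,j)·(x^3)^j·(2/x)^(14-j), with x-exponent 3j − 1(14−j) = 4j − 14.
Set 4j − 14 = 2: j = 4.
C(14,4) = 1001; 1^4 = 1; 2^10 = 1024.
Coefficient = 1001 · 1 · 1024 = 1025024.

1025024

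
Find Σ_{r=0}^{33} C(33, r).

8589934592

The entries of row 33 sum to 2^33 = 8589934592.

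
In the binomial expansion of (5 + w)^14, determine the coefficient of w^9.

6256250

The general term is C(14,j)·(5)^j·(w)^(14-j); the w^9 term has j = 5.
C(14,5) = 2002.
Coefficient = C(14,5) · 5^5 = 2002 · 3125 = 6256250.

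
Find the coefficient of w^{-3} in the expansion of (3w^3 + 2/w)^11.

253440

General term: C(11,j)·(3w^3)^j·(2/w)^(11-j), with w-exponent 3j − 1(11−j) = 4j − 11.
Set 4j − 11 = -3: j = 2.
C(11,2) = 55; 3^2 = 9; 2^9 = 512.
Coefficient = 55 · 9 · 512 = 253440.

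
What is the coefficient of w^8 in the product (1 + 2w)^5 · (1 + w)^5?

Coefficient of w^8 = Σ_{j} C(5,j)·2^j·C(5,8-j)·1^(8-j) for j from 3 to 5.
= 80 + 400 + 320 = 800.

800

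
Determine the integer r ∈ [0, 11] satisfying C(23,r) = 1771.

C(23,r) increases on 0 ≤ r ≤ 11. C(23,2) = 253 and C(23,3) = 1771, so r = 3.

3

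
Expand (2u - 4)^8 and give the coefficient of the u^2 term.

The general term is C(8,j)·(2u)^j·(-4)^(8-j); the u^2 term has j = 2.
C(8,2) = 28.
Coefficient = C(8,2) · 2^2 · (-4)^6 = 28 · 4 · 4096 = 458752.

458752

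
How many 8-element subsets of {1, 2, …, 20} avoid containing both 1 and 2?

All 8-subsets: C(20,8) = 125970. Those containing both fixed elements: C(18,6) = 18564.
125970 − 18564 = 107406.

107406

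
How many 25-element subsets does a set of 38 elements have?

C(38,25) = C(38,13) by symmetry.
C(38,13) = (38·37·36·35·34·33·32·31·30·29·28·27·26) / 13! = 33719008124158156800 / 6227020800 = 5414950296.

5414950296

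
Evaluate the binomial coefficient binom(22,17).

26334

C(22,17) = C(22,5) by symmetry.
C(22,5) = (22·21·20·19·18) / 5! = 3160080 / 120 = 26334.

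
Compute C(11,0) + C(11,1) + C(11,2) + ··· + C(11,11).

Setting x = 1 in (1+x)^11 gives Σ C(11,k) = 2^11 = 2048.

2048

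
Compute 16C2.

120

C(16,2) = (16·15) / 2! = 240 / 2 = 120.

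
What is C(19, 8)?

C(19,8) = (19·18·17·16·15·14·13·12) / 8! = 3047466240 / 40320 = 75582.

75582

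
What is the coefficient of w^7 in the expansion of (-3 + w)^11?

26730

The general term is C(11,j)·(-3)^j·(w)^(11-j); the w^7 term has j = 4.
C(11,4) = 330.
Coefficient = C(11,4) · (-3)^4 = 330 · 81 = 26730.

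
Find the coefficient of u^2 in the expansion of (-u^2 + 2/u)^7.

-560

General term: C(7,j)·(-u^2)^j·(2/u)^(7-j), with u-exponent 2j − 1(7−j) = 3j − 7.
Set 3j − 7 = 2: j = 3.
C(7,3) = 35; (-1)^3 = -1; 2^4 = 16.
Coefficient = 35 · (-1) · 16 = -560.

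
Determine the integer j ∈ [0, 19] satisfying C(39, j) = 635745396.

10

C(39,j) increases on 0 ≤ j ≤ 19. C(39,9) = 211915132 and C(39,10) = 635745396, so j = 10.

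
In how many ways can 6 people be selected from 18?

This is C(18,6) = 18564.

18564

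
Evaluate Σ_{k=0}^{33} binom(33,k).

8589934592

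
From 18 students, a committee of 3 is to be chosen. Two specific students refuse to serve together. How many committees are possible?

800

All 3-subsets: C(18,3) = 816. Those containing both fixed elements: C(16,1) = 16.
816 − 16 = 800.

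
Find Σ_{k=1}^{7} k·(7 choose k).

448

Since k·C(7,k) = 7·C(6,k−1), the sum is 7·2^6 = 7·64 = 448.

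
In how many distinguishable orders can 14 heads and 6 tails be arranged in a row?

38760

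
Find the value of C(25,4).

12650

C(25,4) = (25·24·23·22) / 4! = 303600 / 24 = 12650.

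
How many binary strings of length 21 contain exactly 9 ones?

Choose the 9 positions: C(21,9) = 293930.

293930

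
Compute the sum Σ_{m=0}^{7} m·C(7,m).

448

Differentiating (1+x)^7 and setting x=1: Σ m·C(7,m) = 7·2^6 = 448.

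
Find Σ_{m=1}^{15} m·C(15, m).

Since m·C(15,m) = 15·C(14,m−1), the sum is 15·2^14 = 15·16384 = 245760.

245760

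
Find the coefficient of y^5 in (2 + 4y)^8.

The general term is C(8,j)·(2)^j·(4y)^(8-j); the y^5 term has j = 3.
C(8,3) = 56.
Coefficient = C(8,3) · 2^3 · 4^5 = 56 · 8 · 1024 = 458752.

458752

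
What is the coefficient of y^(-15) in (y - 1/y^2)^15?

General term: C(15,j)·(y)^j·(-1/y^2)^(15-j), with y-exponent 1j − 2(15−j) = 3j − 30.
Set 3j − 30 = -15: j = 5.
C(15,5) = 3003; 1^5 = 1; (-1)^10 = 1.
Coefficient = 3003 · 1 · 1 = 3003.

3003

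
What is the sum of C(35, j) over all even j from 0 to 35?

17179869184

Even-j terms of row 35 sum to 2^34 = 17179869184.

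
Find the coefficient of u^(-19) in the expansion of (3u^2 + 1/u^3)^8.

24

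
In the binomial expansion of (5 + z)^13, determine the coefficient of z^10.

35750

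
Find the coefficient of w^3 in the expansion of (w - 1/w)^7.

General term: C(7,j)·(w)^j·(-1/w)^(7-j), with w-exponent 1j − 1(7−j) = 2j − 7.
Set 2j − 7 = 3: j = 5.
C(7,5) = 21; 1^5 = 1; (-1)^2 = 1.
Coefficient = 21 · 1 · 1 = 21.

21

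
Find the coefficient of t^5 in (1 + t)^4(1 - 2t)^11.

-726

Coefficient of t^5 = Σ_{j} C(4,j)·1^j·C(11,5-j)·(-2)^(5-j) for j from 0 to 4.
= (-14784) + 21120 + (-7920) + 880 + (-22) = -726.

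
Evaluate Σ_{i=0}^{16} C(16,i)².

By Vandermonde's identity, Σ C(16,i)² = C(32,16) = 601080390.

601080390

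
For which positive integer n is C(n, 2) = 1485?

55

n(n−1)/2 = 1485 ⇒ n(n−1) = 2970. Since 55·54 = 2970, n = 55.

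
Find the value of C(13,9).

C(13,9) = C(13,4) by symmetry.
C(13,4) = (13·12·11·10) / 4! = 17160 / 24 = 715.

715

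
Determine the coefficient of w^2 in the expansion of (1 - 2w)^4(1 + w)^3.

3

Coefficient of w^2 = Σ_{j} C(4,j)·(-2)^j·C(3,2-j)·1^(2-j) for j from 0 to 2.
= 3 + (-24) + 24 = 3.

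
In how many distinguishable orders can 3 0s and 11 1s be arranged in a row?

Choose positions for the 0s: C(14,3) = 364.

364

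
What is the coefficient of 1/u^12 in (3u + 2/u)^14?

344064

General term: C(14,j)·(3u)^j·(2/u)^(14-j), with u-exponent 1j − 1(14−j) = 2j − 14.
Set 2j − 14 = -12: j = 1.
C(14,1) = 14; 3^1 = 3; 2^13 = 8192.
Coefficient = 14 · 3 · 8192 = 344064.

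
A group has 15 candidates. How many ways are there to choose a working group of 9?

5005

This is C(15,9) = 5005.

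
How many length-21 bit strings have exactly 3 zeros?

Choose the 3 positions: C(21,3) = 1330.

1330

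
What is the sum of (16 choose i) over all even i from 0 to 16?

Half of (1+1)^16 + (1−1)^16 gives the even-index sum: 2^15 = 32768.

32768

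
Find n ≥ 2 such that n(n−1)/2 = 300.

25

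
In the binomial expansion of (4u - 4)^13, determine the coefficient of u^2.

The general term is C(13,j)·(4u)^j·(-4)^(13-j); the u^2 term has j = 2.
C(13,2) = 78.
Coefficient = C(13,2) · 4^2 · (-4)^11 = 78 · 16 · (-4194304) = -5234491392.

-5234491392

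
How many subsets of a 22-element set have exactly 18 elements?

7315

Choose the 18 positions: C(22,18) = 7315.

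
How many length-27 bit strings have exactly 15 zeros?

Choose the 15 positions: C(27,15) = 17383860.

17383860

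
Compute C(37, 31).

C(37,31) = C(37,6) by symmetry.
C(37,6) = (37·36·35·34·33·32) / 6! = 1673844480 / 720 = 2324784.

2324784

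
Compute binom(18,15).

C(18,15) = C(18,3) by symmetry.
C(18,3) = (18·17·16) / 3! = 4896 / 6 = 816.

816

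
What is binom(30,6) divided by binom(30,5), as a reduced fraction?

C(n,k+1)/C(n,k) = (n−k)/(k+1) = (30−5)/(5+1) = 25/6.

25/6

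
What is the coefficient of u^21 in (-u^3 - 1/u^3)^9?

-9

General term: C(9,j)·(-u^3)^j·(-1/u^3)^(9-j), with u-exponent 3j − 3(9−j) = 6j − 27.
Set 6j − 27 = 21: j = 8.
C(9,8) = 9; (-1)^8 = 1; (-1)^1 = -1.
Coefficient = 9 · 1 · (-1) = -9.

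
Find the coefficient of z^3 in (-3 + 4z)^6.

-34560

The general term is C(6,j)·(-3)^j·(4z)^(6-j); the z^3 term has j = 3.
C(6,3) = 20.
Coefficient = C(6,3) · (-3)^3 · 4^3 = 20 · (-27) · 64 = -34560.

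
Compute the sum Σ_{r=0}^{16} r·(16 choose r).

Since r·C(16,r) = 16·C(15,r−1), the sum is 16·2^15 = 16·32768 = 524288.

524288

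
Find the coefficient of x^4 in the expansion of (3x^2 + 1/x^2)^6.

General term: C(6,j)·(3x^2)^j·(1/x^2)^(6-j), with x-exponent 2j − 2(6−j) = 4j − 12.
Set 4j − 12 = 4: j = 4.
C(6,4) = 15; 3^4 = 81; 1^2 = 1.
Coefficient = 15 · 81 · 1 = 1215.

1215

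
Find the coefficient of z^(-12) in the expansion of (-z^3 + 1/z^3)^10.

-120

General term: C(10,j)·(-z^3)^j·(1/z^3)^(10-j), with z-exponent 3j − 3(10−j) = 6j − 30.
Set 6j − 30 = -12: j = 3.
C(10,3) = 120; (-1)^3 = -1; 1^7 = 1.
Coefficient = 120 · (-1) · 1 = -120.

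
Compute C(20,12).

125970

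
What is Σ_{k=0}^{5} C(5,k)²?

252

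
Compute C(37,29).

38608020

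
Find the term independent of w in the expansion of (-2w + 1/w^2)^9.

5376

General term: C(9,j)·(-2w)^j·(1/w^2)^(9-j), with w-exponent 1j − 2(9−j) = 3j − 18.
Set 3j − 18 = 0: j = 6.
C(9,6) = 84; (-2)^6 = 64; 1^3 = 1.
Coefficient = 84 · 64 · 1 = 5376.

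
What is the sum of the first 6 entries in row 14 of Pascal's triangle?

3473

1 + 14 + 91 + 364 + 1001 + 2002 = 3473.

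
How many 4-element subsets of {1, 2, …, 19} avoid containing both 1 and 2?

3740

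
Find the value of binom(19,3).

C(19,3) = (19·18·17) / 3! = 5814 / 6 = 969.

969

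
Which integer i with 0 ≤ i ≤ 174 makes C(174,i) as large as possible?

87

C(174,i) is maximized at i = 174/2 = 87.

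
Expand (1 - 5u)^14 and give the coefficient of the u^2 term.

The general term is C(14,j)·(1)^j·(-5u)^(14-j); the u^2 term has j = 12.
C(14,12) = 91.
Coefficient = C(14,12) · (-5)^2 = 91 · 25 = 2275.

2275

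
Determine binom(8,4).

70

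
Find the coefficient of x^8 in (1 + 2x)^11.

The general term is C(11,j)·(1)^j·(2x)^(11-j); the x^8 term has j = 3.
C(11,3) = 165.
Coefficient = C(11,3) · 2^8 = 165 · 256 = 42240.

42240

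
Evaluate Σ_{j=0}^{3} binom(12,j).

299

1 + 12 + 66 + 220 = 299.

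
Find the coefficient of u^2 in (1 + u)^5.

The general term is C(5,j)·(1)^j·(u)^(5-j); the u^2 term has j = 3.
C(5,3) = 10.
Coefficient = C(5,3) = 10.

10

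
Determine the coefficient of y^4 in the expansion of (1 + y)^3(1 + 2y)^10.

Coefficient of y^4 = Σ_{j} C(3,j)·1^j·C(10,4-j)·2^(4-j) for j from 0 to 3.
= 3360 + 2880 + 540 + 20 = 6800.

6800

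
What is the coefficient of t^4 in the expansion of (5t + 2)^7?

The general term is C(7,j)·(5t)^j·(2)^(7-j); the t^4 term has j = 4.
C(7,4) = 35.
Coefficient = C(7,4) · 5^4 · 2^3 = 35 · 625 · 8 = 175000.

175000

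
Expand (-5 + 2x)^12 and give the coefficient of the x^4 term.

3093750000

The general term is C(12,j)·(-5)^j·(2x)^(12-j); the x^4 term has j = 8.
C(12,8) = 495.
Coefficient = C(12,8) · (-5)^8 · 2^4 = 495 · 390625 · 16 = 3093750000.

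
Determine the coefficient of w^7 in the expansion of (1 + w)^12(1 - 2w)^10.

2568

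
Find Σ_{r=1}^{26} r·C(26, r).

872415232

Since r·C(26,r) = 26·C(25,r−1), the sum is 26·2^25 = 26·33554432 = 872415232.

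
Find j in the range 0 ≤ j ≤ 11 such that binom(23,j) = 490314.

C(23,j) increases on 0 ≤ j ≤ 11. C(23,7) = 245157 and C(23,8) = 490314, so j = 8.

8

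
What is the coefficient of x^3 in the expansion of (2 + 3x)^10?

The general term is C(10,j)·(2)^j·(3x)^(10-j); the x^3 term has j = 7.
C(10,7) = 120.
Coefficient = C(10,7) · 2^7 · 3^3 = 120 · 128 · 27 = 414720.

414720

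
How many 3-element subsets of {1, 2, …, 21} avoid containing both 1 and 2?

All 3-subsets: C(21,3) = 1330. Those containing both fixed elements: C(19,1) = 19.
1330 − 19 = 1311.

1311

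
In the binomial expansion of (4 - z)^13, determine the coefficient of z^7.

The general term is C(13,j)·(4)^j·(-z)^(13-j); the z^7 term has j = 6.
C(13,6) = 1716.
Coefficient = C(13,6) · 4^6 · (-1)^7 = 1716 · 4096 · (-1) = -7028736.

-7028736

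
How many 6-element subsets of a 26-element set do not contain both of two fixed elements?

219604

All 6-subsets: C(26,6) = 230230. Those containing both fixed elements: C(24,4) = 10626.
230230 − 10626 = 219604.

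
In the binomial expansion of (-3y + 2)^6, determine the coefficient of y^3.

-4320

The general term is C(6,j)·(-3y)^j·(2)^(6-j); the y^3 term has j = 3.
C(6,3) = 20.
Coefficient = C(6,3) · (-3)^3 · 2^3 = 20 · (-27) · 8 = -4320.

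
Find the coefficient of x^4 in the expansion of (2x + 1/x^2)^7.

448

General term: C(7,j)·(2x)^j·(1/x^2)^(7-j), with x-exponent 1j − 2(7−j) = 3j − 14.
Set 3j − 14 = 4: j = 6.
C(7,6) = 7; 2^6 = 64; 1^1 = 1.
Coefficient = 7 · 64 · 1 = 448.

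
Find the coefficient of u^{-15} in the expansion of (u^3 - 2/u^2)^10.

-5120

General term: C(10,j)·(u^3)^j·(-2/u^2)^(10-j), with u-exponent 3j − 2(10−j) = 5j − 20.
Set 5j − 20 = -15: j = 1.
C(10,1) = 10; 1^1 = 1; (-2)^9 = -512.
Coefficient = 10 · 1 · (-512) = -5120.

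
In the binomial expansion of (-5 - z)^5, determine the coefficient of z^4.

The general term is C(5,j)·(-5)^j·(-z)^(5-j); the z^4 term has j = 1.
C(5,1) = 5.
Coefficient = C(5,1) · (-5)^1 = 5 · (-5) = -25.

-25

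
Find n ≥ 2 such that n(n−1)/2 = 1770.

60

n(n−1)/2 = 1770 ⇒ n(n−1) = 3540. Since 60·59 = 3540, n = 60.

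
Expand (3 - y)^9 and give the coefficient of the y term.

-59049

The general term is C(9,j)·(3)^j·(-y)^(9-j); the y^1 term has j = 8.
C(9,8) = 9.
Coefficient = C(9,8) · 3^8 · (-1)^1 = 9 · 6561 · (-1) = -59049.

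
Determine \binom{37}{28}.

C(37,28) = C(37,9) by symmetry.
C(37,9) = (37·36·35·34·33·32·31·30·29) / 9! = 45143585625600 / 362880 = 124403620.

124403620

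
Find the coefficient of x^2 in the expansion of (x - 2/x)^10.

General term: C(10,j)·(x)^j·(-2/x)^(10-j), with x-exponent 1j − 1(10−j) = 2j − 10.
Set 2j − 10 = 2: j = 6.
C(10,6) = 210; 1^6 = 1; (-2)^4 = 16.
Coefficient = 210 · 1 · 16 = 3360.

3360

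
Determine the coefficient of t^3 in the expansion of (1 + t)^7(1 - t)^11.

Coefficient of t^3 = Σ_{j} C(7,j)·1^j·C(11,3-j)·(-1)^(3-j) for j from 0 to 3.
= (-165) + 385 + (-231) + 35 = 24.

24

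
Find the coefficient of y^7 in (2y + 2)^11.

675840

The general term is C(11,j)·(2y)^j·(2)^(11-j); the y^7 term has j = 7.
C(11,7) = 330.
Coefficient = C(11,7) · 2^7 · 2^4 = 330 · 128 · 16 = 675840.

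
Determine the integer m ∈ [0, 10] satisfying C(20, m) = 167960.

C(20,m) increases on 0 ≤ m ≤ 10. C(20,8) = 125970 and C(20,9) = 167960, so m = 9.

9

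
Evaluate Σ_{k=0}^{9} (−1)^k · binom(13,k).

-220

The partial alternating sum Σ_{k=0}^{9} (−1)^k C(13,k) = (−1)^9 C(12,9) = -220.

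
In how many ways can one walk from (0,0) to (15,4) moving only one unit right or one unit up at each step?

3876

Each path is a sequence of 19 steps with 15 rights: C(19,15) = 3876.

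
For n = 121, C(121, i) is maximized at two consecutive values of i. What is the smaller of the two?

For odd n = 121, C(121,i) peaks at i = (n−1)/2 and (n+1)/2; the smaller is 60.

60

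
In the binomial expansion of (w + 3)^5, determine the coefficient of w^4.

The general term is C(5,j)·(w)^j·(3)^(5-j); the w^4 term has j = 4.
C(5,4) = 5.
Coefficient = C(5,4) · 3^1 = 5 · 3 = 15.

15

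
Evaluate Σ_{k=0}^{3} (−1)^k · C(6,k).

The partial alternating sum Σ_{k=0}^{3} (−1)^k C(6,k) = (−1)^3 C(5,3) = -10.

-10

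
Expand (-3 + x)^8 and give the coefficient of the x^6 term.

The general term is C(8,j)·(-3)^j·(x)^(8-j); the x^6 term has j = 2.
C(8,2) = 28.
Coefficient = C(8,2) · (-3)^2 = 28 · 9 = 252.

252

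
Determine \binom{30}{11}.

54627300

C(30,11) = (30·29·28·27·26·25·24·23·22·21·20) / 11! = 2180547008640000 / 39916800 = 54627300.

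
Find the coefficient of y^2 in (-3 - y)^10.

The general term is C(10,j)·(-3)^j·(-y)^(10-j); the y^2 term has j = 8.
C(10,8) = 45.
Coefficient = C(10,8) · (-3)^8 = 45 · 6561 = 295245.

295245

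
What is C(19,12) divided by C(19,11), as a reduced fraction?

2/3

C(n,k+1)/C(n,k) = (n−k)/(k+1) = (19−11)/(11+1) = 8/12 = 2/3.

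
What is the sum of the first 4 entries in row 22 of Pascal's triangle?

1794

1 + 22 + 231 + 1540 = 1794.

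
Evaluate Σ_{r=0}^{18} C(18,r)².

By Vandermonde's identity, Σ C(18,r)² = C(36,18) = 9075135300.

9075135300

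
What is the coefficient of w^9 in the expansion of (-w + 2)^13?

-11440

The general term is C(13,j)·(-w)^j·(2)^(13-j); the w^9 term has j = 9.
C(13,9) = 715.
Coefficient = C(13,9) · (-1)^9 · 2^4 = 715 · (-1) · 16 = -11440.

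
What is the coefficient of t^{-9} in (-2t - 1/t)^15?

-3640

General term: C(15,j)·(-2t)^j·(-1/t)^(15-j), with t-exponent 1j − 1(15−j) = 2j − 15.
Set 2j − 15 = -9: j = 3.
C(15,3) = 455; (-2)^3 = -8; (-1)^12 = 1.
Coefficient = 455 · (-8) · 1 = -3640.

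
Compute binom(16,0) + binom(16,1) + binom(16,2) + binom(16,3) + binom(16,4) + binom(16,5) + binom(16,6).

14893

1 + 16 + 120 + 560 + 1820 + 4368 + 8008 = 14893.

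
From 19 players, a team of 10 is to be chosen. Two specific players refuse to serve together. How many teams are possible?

All 10-subsets: C(19,10) = 92378. Those containing both fixed elements: C(17,8) = 24310.
92378 − 24310 = 68068.

68068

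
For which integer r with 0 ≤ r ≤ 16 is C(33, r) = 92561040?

10

C(33,r) increases on 0 ≤ r ≤ 16. C(33,9) = 38567100 and C(33,10) = 92561040, so r = 10.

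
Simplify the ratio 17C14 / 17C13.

C(n,k+1)/C(n,k) = (n−k)/(k+1) = (17−13)/(13+1) = 4/14 = 2/7.

2/7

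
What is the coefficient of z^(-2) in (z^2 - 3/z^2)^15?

General term: C(15,j)·(z^2)^j·(-3/z^2)^(15-j), with z-exponent 2j − 2(15−j) = 4j − 30.
Set 4j − 30 = -2: j = 7.
C(15,7) = 6435; 1^7 = 1; (-3)^8 = 6561.
Coefficient = 6435 · 1 · 6561 = 42220035.

42220035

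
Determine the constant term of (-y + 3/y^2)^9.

General term: C(9,j)·(-y)^j·(3/y^2)^(9-j), with y-exponent 1j − 2(9−j) = 3j − 18.
Set 3j − 18 = 0: j = 6.
C(9,6) = 84; (-1)^6 = 1; 3^3 = 27.
Coefficient = 84 · 1 · 27 = 2268.

2268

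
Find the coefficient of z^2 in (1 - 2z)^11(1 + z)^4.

Coefficient of z^2 = Σ_{j} C(11,j)·(-2)^j·C(4,2-j)·1^(2-j) for j from 0 to 2.
= 6 + (-88) + 220 = 138.

138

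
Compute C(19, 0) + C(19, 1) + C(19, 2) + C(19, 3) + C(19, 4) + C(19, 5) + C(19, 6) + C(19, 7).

1 + 19 + 171 + 969 + 3876 + 11628 + 27132 + 50388 = 94184.

94184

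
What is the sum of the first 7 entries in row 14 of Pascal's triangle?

6476

1 + 14 + 91 + 364 + 1001 + 2002 + 3003 = 6476.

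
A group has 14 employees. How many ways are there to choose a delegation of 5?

2002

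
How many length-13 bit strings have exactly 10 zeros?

286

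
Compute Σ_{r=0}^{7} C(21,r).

1 + 21 + 210 + 1330 + 5985 + 20349 + 54264 + 116280 = 198440.

198440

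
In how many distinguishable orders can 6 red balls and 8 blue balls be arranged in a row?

Choose positions for the red balls: C(14,6) = 3003.

3003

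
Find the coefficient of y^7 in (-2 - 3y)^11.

-11547360

The general term is C(11,j)·(-2)^j·(-3y)^(11-j); the y^7 term has j = 4.
C(11,4) = 330.
Coefficient = C(11,4) · (-2)^4 · (-3)^7 = 330 · 16 · (-2187) = -11547360.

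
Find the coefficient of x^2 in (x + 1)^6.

The general term is C(6,j)·(x)^j·(1)^(6-j); the x^2 term has j = 2.
C(6,2) = 15.
Coefficient = C(6,2) = 15.

15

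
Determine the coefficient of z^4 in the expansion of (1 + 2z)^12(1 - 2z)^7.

-704

Coefficient of z^4 = Σ_{j} C(12,j)·2^j·C(7,4-j)·(-2)^(4-j) for j from 0 to 4.
= 560 + (-6720) + 22176 + (-24640) + 7920 = -704.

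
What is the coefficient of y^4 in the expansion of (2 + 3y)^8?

90720

The general term is C(8,j)·(2)^j·(3y)^(8-j); the y^4 term has j = 4.
C(8,4) = 70.
Coefficient = C(8,4) · 2^4 · 3^4 = 70 · 16 · 81 = 90720.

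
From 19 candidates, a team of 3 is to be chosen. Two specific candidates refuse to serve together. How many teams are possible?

All 3-subsets: C(19,3) = 969. Those containing both fixed elements: C(17,1) = 17.
969 − 17 = 952.

952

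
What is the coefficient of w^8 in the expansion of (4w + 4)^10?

47185920

The general term is C(10,j)·(4w)^j·(4)^(10-j); the w^8 term has j = 8.
C(10,8) = 45.
Coefficient = C(10,8) · 4^8 · 4^2 = 45 · 65536 · 16 = 47185920.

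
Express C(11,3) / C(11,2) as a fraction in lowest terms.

3

C(n,k+1)/C(n,k) = (n−k)/(k+1) = (11−2)/(2+1) = 9/3 = 3.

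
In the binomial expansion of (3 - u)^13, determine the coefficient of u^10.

The general term is C(13,j)·(3)^j·(-u)^(13-j); the u^10 term has j = 3.
C(13,3) = 286.
Coefficient = C(13,3) · 3^3 = 286 · 27 = 7722.

7722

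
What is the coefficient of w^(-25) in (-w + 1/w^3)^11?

55

General term: C(11,j)·(-w)^j·(1/w^3)^(11-j), with w-exponent 1j − 3(11−j) = 4j − 33.
Set 4j − 33 = -25: j = 2.
C(11,2) = 55; (-1)^2 = 1; 1^9 = 1.
Coefficient = 55 · 1 · 1 = 55.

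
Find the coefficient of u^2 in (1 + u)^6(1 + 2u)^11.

367

Coefficient of u^2 = Σ_{j} C(6,j)·1^j·C(11,2-j)·2^(2-j) for j from 0 to 2.
= 220 + 132 + 15 = 367.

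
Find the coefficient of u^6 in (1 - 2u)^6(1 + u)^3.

Coefficient of u^6 = Σ_{j} C(6,j)·(-2)^j·C(3,6-j)·1^(6-j) for j from 3 to 6.
= (-160) + 720 + (-576) + 64 = 48.

48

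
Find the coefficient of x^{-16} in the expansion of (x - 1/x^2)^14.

General term: C(14,j)·(x)^j·(-1/x^2)^(14-j), with x-exponent 1j − 2(14−j) = 3j − 28.
Set 3j − 28 = -16: j = 4.
C(14,4) = 1001; 1^4 = 1; (-1)^10 = 1.
Coefficient = 1001 · 1 · 1 = 1001.

1001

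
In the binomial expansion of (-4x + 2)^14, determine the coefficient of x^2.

The general term is C(14,j)·(-4x)^j·(2)^(14-j); the x^2 term has j = 2.
C(14,2) = 91.
Coefficient = C(14,2) · (-4)^2 · 2^12 = 91 · 16 · 4096 = 5963776.

5963776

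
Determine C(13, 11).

78

C(13,11) = C(13,2) by symmetry.
C(13,2) = (13·12) / 2! = 156 / 2 = 78.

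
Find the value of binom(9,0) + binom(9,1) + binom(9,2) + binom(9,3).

130

1 + 9 + 36 + 84 = 130.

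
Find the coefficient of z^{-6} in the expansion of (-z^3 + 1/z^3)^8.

General term: C(8,j)·(-z^3)^j·(1/z^3)^(8-j), with z-exponent 3j − 3(8−j) = 6j − 24.
Set 6j − 24 = -6: j = 3.
C(8,3) = 56; (-1)^3 = -1; 1^5 = 1.
Coefficient = 56 · (-1) · 1 = -56.

-56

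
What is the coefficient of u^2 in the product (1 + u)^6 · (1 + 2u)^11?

367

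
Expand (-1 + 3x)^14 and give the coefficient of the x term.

-42

The general term is C(14,j)·(-1)^j·(3x)^(14-j); the x^1 term has j = 13.
C(14,13) = 14.
Coefficient = C(14,13) · (-1)^13 · 3^1 = 14 · (-1) · 3 = -42.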